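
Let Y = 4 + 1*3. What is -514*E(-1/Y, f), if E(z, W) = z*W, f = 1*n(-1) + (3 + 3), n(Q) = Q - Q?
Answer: 3084/7 ≈ 440.57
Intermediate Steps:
n(Q) = 0
Y = 7 (Y = 4 + 3 = 7)
f = 6 (f = 1*0 + (3 + 3) = 0 + 6 = 6)
E(z, W) = W*z
-514*E(-1/Y, f) = -3084*(-1/7) = -3084*(-1*⅐) = -3084*(-1)/7 = -514*(-6/7) = 3084/7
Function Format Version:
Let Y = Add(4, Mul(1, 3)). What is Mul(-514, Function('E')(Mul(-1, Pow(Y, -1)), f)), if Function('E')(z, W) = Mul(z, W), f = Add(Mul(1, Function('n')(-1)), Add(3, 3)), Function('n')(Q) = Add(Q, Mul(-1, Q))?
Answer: Rational(3084, 7) ≈ 440.57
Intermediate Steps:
Function('n')(Q) = 0
Y = 7 (Y = Add(4, 3) = 7)
f = 6 (f = Add(Mul(1, 0), Add(3, 3)) = Add(0, 6) = 6)
Function('E')(z, W) = Mul(W, z)
Mul(-514, Function('E')(Mul(-1, Pow(Y, -1)), f)) = Mul(-514, Mul(6, Mul(-1, Pow(7, -1)))) = Mul(-514, Mul(6, Mul(-1, Rational(1, 7)))) = Mul(-514, Mul(6, Rational(-1, 7))) = Mul(-514, Rational(-6, 7)) = Rational(3084, 7)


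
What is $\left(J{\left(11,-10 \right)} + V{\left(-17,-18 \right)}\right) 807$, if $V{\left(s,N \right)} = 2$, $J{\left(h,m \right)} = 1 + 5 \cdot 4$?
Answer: $18561$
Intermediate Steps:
$J{\left(h,m \right)} = 21$ ($J{\left(h,m \right)} = 1 + 20 = 21$)
$\left(J{\left(11,-10 \right)} + V{\left(-17,-18 \right)}\right) 807 = \left(21 + 2\right) 807 = 23 \cdot 807 = 18561$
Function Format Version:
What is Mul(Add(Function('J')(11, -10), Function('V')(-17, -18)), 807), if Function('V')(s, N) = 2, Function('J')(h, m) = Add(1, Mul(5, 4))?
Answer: 18561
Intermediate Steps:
Function('J')(h, m) = 21 (Function('J')(h, m) = Add(1, 20) = 21)
Mul(Add(Function('J')(11, -10), Function('V')(-17, -18)), 807) = Mul(Add(21, 2), 807) = Mul(23, 807) = 18561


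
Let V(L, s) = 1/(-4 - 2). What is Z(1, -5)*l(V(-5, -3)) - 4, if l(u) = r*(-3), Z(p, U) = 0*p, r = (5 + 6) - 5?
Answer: -4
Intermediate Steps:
r = 6 (r = 11 - 5 = 6)
Z(p, U) = 0
V(L, s) = -⅙ (V(L, s) = 1/(-6) = -⅙)
l(u) = -18 (l(u) = 6*(-3) = -18)
Z(1, -5)*l(V(-5, -3)) - 4 = 0*(-18) - 4 = 0 - 4 = -4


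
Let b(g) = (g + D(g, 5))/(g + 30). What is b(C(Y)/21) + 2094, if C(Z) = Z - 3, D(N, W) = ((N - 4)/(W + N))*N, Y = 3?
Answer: 2094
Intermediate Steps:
D(N, W) = N*(-4 + N)/(N + W) (D(N, W) = ((-4 + N)/(N + W))*N = N*(-4 + N)/(N + W))
C(Z) = -3 + Z
b(g) = (g + g*(-4 + g)/(5 + g))/(30 + g) (b(g) = (g + g*(-4 + g)/(g + 5))/(g + 30) = (g + g*(-4 + g)/(5 + g))/(30 + g))
b(C(Y)/21) + 2094 = ((-3 + 3)/21)*(1 + 2*((-3 + 3)/21))/((5 + (-3 + 3)/21)*(30 + (-3 + 3)/21)) + 2094 = (0*(1/21))*(1 + 2*(0*(1/21)))/((5 + 0*(1/21))*(30 + 0*(1/21))) + 2094 = 0*(1 + 2*0)/((5 + 0)*(30 + 0)) + 2094 = 0*(1 + 0)/(5*30) + 2094 = 0*(1/5)*(1/30)*1 + 2094 = 0 + 2094 = 2094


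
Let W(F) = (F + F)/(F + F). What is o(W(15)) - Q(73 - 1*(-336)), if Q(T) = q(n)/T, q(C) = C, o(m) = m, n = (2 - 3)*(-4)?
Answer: 405/409 ≈ 0.99022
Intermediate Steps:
W(F) = 1 (W(F) = (2*F)/((2*F)) = (2*F)*(1/(2*F)) = 1)
n = 4 (n = -1*(-4) = 4)
Q(T) = 4/T
o(W(15)) - Q(73 - 1*(-336)) = 1 - 4/(73 - 1*(-336)) = 1 - 4/(73 + 336) = 1 - 4/409 = 405/409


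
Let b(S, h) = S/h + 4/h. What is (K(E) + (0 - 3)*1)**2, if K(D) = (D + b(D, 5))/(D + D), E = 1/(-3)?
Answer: 324/25 ≈ 12.960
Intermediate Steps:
b(S, h) = 4/h + S/h
E = -1/3 ≈ -0.33333
K(D) = (4/5 + 6*D/5)/(2*D) (K(D) = (D + (4 + D)/5)/(D + D) = (D + (4 + D)/5)/((2*D)) = (D + (4/5 + D/5))*(1/(2*D)) = (4/5 + 6*D/5)*(1/(2*D)) = (4/5 + 6*D/5)/(2*D))
(K(E) + (0 - 3)*1)**2 = ((2 + 3*(-1/3))/(5*(-1/3)) + (0 - 3)*1)**2 = ((1/5)*(-3)*(2 - 1) - 3*1)**2 = ((1/5)*(-3)*1 - 3)**2 = (-3/5 - 3)**2 = (-18/5)**2 = 324/25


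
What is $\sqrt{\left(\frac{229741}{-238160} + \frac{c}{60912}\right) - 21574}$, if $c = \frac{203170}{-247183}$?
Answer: $\frac{i \sqrt{836152872691198067608052503235}}{6225407671860} \approx 146.88 i$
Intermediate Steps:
$c = - \frac{203170}{247183}$ ($c = 203170 \left(- \frac{1}{247183}\right) = - \frac{203170}{247183} \approx -0.82194$)
$\sqrt{\left(\frac{229741}{-238160} + \frac{c}{60912}\right) - 21574} = \sqrt{\left(\frac{229741}{-238160} - \frac{203170}{247183 \cdot 60912}\right) - 21574} = \sqrt{\left(229741 \left(- \frac{1}{238160}\right) - \frac{101585}{7528205448}\right) - 21574} = \sqrt{\left(- \frac{229741}{238160} - \frac{101585}{7528205448}\right) - 21574} = \sqrt{- \frac{216195205164071}{224114676186960} - 21574} = \sqrt{- \frac{4835266219262639111}{224114676186960}} = \frac{i \sqrt{836152872691198067608052503235}}{6225407671860}$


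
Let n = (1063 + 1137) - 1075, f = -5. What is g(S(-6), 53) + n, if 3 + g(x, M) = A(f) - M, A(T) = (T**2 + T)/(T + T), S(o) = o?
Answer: 1067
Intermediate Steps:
A(T) = (T + T**2)/(2*T) (A(T) = (T + T**2)/((2*T)) = (T + T**2)*(1/(2*T)) = (T + T**2)/(2*T))
g(x, M) = -5 - M (g(x, M) = -3 + ((1/2 + (1/2)*(-5)) - M) = -3 + ((1/2 - 5/2) - M) = -3 + (-2 - M) = -5 - M)
n = 1125 (n = 2200 - 1075 = 1125)
g(S(-6), 53) + n = (-5 - 1*53) + 1125 = (-5 - 53) + 1125 = -58 + 1125 = 1067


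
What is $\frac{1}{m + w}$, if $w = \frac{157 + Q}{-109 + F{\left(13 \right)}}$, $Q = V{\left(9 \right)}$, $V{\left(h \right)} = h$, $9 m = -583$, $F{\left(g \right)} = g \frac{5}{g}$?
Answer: $- \frac{468}{31063} \approx -0.015066$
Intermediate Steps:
$F{\left(g \right)} = 5$
$m = - \frac{583}{9}$ ($m = \frac{1}{9} \left(-583\right) = - \frac{583}{9} \approx -64.778$)
$Q = 9$
$w = - \frac{83}{52}$ ($w = \frac{157 + 9}{-109 + 5} = \frac{166}{-104} = 166 \left(- \frac{1}{104}\right) = - \frac{83}{52} \approx -1.5962$)
$\frac{1}{m + w} = \frac{1}{- \frac{583}{9} - \frac{83}{52}} = \frac{1}{- \frac{31063}{468}} = - \frac{468}{31063}$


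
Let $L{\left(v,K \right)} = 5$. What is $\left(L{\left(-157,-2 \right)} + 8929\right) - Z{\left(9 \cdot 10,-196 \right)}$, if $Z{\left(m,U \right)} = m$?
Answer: $8844$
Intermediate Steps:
$\left(L{\left(-157,-2 \right)} + 8929\right) - Z{\left(9 \cdot 10,-196 \right)} = \left(5 + 8929\right) - 9 \cdot 10 = 8934 - 90 = 8844$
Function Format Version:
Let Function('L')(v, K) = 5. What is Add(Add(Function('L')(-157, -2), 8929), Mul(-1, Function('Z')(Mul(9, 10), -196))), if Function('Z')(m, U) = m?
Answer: 8844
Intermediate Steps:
Add(Add(Function('L')(-157, -2), 8929), Mul(-1, Function('Z')(Mul(9, 10), -196))) = Add(Add(5, 8929), Mul(-1, Mul(9, 10))) = Add(8934, Mul(-1, 90)) = Add(8934, -90) = 8844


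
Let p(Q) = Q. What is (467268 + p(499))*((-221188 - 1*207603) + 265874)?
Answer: -76207196339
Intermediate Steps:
(467268 + p(499))*((-221188 - 1*207603) + 265874) = (467268 + 499)*((-221188 - 1*207603) + 265874) = 467767*((-221188 - 207603) + 265874) = 467767*(-428791 + 265874) = 467767*(-162917) = -76207196339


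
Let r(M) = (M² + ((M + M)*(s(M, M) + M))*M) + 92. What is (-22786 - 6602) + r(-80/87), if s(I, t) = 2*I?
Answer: -6431339696/219501 ≈ -29300.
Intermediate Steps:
r(M) = 92 + M² + 6*M³ (r(M) = (M² + ((M + M)*(2*M + M))*M) + 92 = (M² + ((2*M)*(3*M))*M) + 92 = (M² + (6*M²)*M) + 92 = (M² + 6*M³) + 92 = 92 + M² + 6*M³)
(-22786 - 6602) + r(-80/87) = (-22786 - 6602) + (92 + (-80/87)² + 6*(-80/87)³) = -29388 + (92 + (-80*1/87)² + 6*(-80*1/87)³) = -29388 + (92 + (-80/87)² + 6*(-80/87)³) = -29388 + (92 + 6400/7569 + 6*(-512000/658503)) = -29388 + (92 + 6400/7569 - 1024000/219501) = -29388 + 19355692/219501 = -6431339696/219501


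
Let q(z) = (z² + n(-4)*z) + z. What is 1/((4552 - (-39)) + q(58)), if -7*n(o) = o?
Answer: 7/56323 ≈ 0.00012428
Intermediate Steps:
n(o) = -o/7
q(z) = z² + 11*z/7 (q(z) = (z² + (-⅐*(-4))*z) + z = (z² + 4*z/7) + z = z² + 11*z/7)
1/((4552 - (-39)) + q(58)) = 1/((4552 - (-39)) + (⅐)*58*(11 + 7*58)) = 1/((4552 - 1*(-39)) + (⅐)*58*(11 + 406)) = 1/((4552 + 39) + (⅐)*58*417) = 1/(4591 + 24186/7) = 1/(56323/7) = 7/56323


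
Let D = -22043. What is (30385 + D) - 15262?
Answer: -6920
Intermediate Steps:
(30385 + D) - 15262 = (30385 - 22043) - 15262 = 8342 - 15262 = -6920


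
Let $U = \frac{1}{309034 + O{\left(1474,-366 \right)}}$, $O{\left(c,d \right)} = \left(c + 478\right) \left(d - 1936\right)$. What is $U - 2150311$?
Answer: $- \frac{8997911870171}{4184470} \approx -2.1503 \cdot 10^{6}$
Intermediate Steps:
$O{\left(c,d \right)} = \left(-1936 + d\right) \left(478 + c\right)$ ($O{\left(c,d \right)} = \left(478 + c\right) \left(-1936 + d\right) = \left(-1936 + d\right) \left(478 + c\right)$)
$U = - \frac{1}{4184470}$ ($U = \frac{1}{309034 + \left(-925408 - 2853664 + 478 \left(-366\right) + 1474 \left(-366\right)\right)} = \frac{1}{309034 - 4493504} = \frac{1}{-4184470} = - \frac{1}{4184470} \approx -2.3898 \cdot 10^{-7}$)
$U - 2150311 = - \frac{1}{4184470} - 2150311 = - \frac{8997911870171}{4184470}$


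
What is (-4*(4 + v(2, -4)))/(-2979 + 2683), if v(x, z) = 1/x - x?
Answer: 5/148 ≈ 0.033784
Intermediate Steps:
(-4*(4 + v(2, -4)))/(-2979 + 2683) = (-4*(4 + (1/2 - 1*2)))/(-2979 + 2683) = (-4*(4 + (½ - 2)))/(-296) = -(-1)*(4 - 3/2)/74 = -(-1)*5/(74*2) = -1/296*(-10) = 5/148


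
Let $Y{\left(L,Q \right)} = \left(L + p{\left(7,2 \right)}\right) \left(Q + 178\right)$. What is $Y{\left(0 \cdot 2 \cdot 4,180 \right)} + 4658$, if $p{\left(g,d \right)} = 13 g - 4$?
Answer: $35804$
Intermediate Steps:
$p{\left(g,d \right)} = -4 + 13 g$
$Y{\left(L,Q \right)} = \left(87 + L\right) \left(178 + Q\right)$ ($Y{\left(L,Q \right)} = \left(L + \left(-4 + 13 \cdot 7\right)\right) \left(Q + 178\right) = \left(L + \left(-4 + 91\right)\right) \left(178 + Q\right) = \left(L + 87\right) \left(178 + Q\right) = \left(87 + L\right) \left(178 + Q\right)$)
$Y{\left(0 \cdot 2 \cdot 4,180 \right)} + 4658 = \left(15486 + 87 \cdot 180 + 178 \cdot 0 \cdot 2 \cdot 4 + 0 \cdot 2 \cdot 4 \cdot 180\right) + 4658 = \left(15486 + 15660 + 178 \cdot 0 \cdot 4 + 0 \cdot 4 \cdot 180\right) + 4658 = \left(15486 + 15660 + 178 \cdot 0 + 0 \cdot 180\right) + 4658 = \left(15486 + 15660 + 0 + 0\right) + 4658 = 31146 + 4658 = 35804$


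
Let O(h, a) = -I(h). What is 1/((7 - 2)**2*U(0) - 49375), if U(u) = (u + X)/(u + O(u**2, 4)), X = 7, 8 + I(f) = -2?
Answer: -2/98715 ≈ -2.0260e-5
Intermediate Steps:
I(f) = -10 (I(f) = -8 - 2 = -10)
O(h, a) = 10 (O(h, a) = -1*(-10) = 10)
U(u) = (7 + u)/(10 + u) (U(u) = (u + 7)/(u + 10) = (7 + u)/(10 + u))
1/((7 - 2)**2*U(0) - 49375) = 1/((7 - 2)**2*((7 + 0)/(10 + 0)) - 49375) = 1/(5**2*(7/10) - 49375) = 1/(25*((1/10)*7) - 49375) = 1/(25*(7/10) - 49375) = 1/(35/2 - 49375) = 1/(-98715/2) = -2/98715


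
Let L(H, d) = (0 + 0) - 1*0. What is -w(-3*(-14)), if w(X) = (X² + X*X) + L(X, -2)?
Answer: -3528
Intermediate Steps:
L(H, d) = 0 (L(H, d) = 0 + 0 = 0)
w(X) = 2*X² (w(X) = (X² + X*X) + 0 = (X² + X²) + 0 = 2*X² + 0 = 2*X²)
-w(-3*(-14)) = -2*(-3*(-14))² = -2*42² = -2*1764 = -1*3528 = -3528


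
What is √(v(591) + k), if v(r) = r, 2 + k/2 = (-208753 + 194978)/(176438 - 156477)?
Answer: √233335247277/19961 ≈ 24.200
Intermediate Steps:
k = -107394/19961 (k = -4 + 2*((-208753 + 194978)/(176438 - 156477)) = -4 + 2*(-13775/19961) = -4 - 27550/19961 = -107394/19961 ≈ -5.3802)
√(v(591) + k) = √(591 - 107394/19961) = √(11689557/19961) = √233335247277/19961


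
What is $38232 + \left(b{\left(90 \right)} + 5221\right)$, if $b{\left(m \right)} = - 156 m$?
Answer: $29413$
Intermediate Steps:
$38232 + \left(b{\left(90 \right)} + 5221\right) = 38232 + \left(\left(-156\right) 90 + 5221\right) = 38232 + \left(-14040 + 5221\right) = 38232 - 8819 = 29413$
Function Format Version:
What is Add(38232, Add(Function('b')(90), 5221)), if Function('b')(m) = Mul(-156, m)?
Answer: 29413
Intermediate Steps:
Add(38232, Add(Function('b')(90), 5221)) = Add(38232, Add(Mul(-156, 90), 5221)) = Add(38232, Add(-14040, 5221)) = Add(38232, -8819) = 29413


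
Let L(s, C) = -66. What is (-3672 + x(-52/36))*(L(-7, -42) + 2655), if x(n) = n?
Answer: -28531643/3 ≈ -9.5105e+6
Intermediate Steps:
(-3672 + x(-52/36))*(L(-7, -42) + 2655) = (-3672 - 52/36)*(-66 + 2655) = (-3672 - 52*1/36)*2589 = (-3672 - 13/9)*2589 = -33061/9*2589 = -28531643/3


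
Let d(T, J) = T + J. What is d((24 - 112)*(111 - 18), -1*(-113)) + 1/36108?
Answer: -291427667/36108 ≈ -8071.0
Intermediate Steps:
d(T, J) = J + T
d((24 - 112)*(111 - 18), -1*(-113)) + 1/36108 = (-1*(-113) + (24 - 112)*(111 - 18)) + 1/36108 = (113 - 88*93) + 1/36108 = (113 - 8184) + 1/36108 = -8071 + 1/36108 = -291427667/36108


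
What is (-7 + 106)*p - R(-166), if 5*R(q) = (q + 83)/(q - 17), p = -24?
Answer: -2174123/915 ≈ -2376.1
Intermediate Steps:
R(q) = (83 + q)/(5*(-17 + q)) (R(q) = ((q + 83)/(q - 17))/5 = ((83 + q)/(-17 + q))/5 = (83 + q)/(5*(-17 + q)))
(-7 + 106)*p - R(-166) = (-7 + 106)*(-24) - (83 - 166)/(5*(-17 - 166)) = 99*(-24) - (-83)/(5*(-183)) = -2376 - (-1)*(-83)/(5*183) = -2376 - 1*83/915 = -2376 - 83/915 = -2174123/915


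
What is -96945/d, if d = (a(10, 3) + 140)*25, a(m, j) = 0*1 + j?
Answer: -19389/715 ≈ -27.117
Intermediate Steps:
a(m, j) = j (a(m, j) = 0 + j = j)
d = 3575 (d = (3 + 140)*25 = 143*25 = 3575)
-96945/d = -96945/3575 = -96945*1/3575 = -19389/715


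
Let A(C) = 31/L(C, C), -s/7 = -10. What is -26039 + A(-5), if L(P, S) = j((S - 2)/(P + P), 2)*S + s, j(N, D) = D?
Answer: -1562309/60 ≈ -26038.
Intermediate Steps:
s = 70 (s = -7*(-10) = 70)
L(P, S) = 70 + 2*S (L(P, S) = 2*S + 70 = 70 + 2*S)
A(C) = 31/(70 + 2*C)
-26039 + A(-5) = -26039 + 31/(2*(35 - 5)) = -26039 + (31/2)/30 = -26039 + (31/2)*(1/30) = -26039 + 31/60 = -1562309/60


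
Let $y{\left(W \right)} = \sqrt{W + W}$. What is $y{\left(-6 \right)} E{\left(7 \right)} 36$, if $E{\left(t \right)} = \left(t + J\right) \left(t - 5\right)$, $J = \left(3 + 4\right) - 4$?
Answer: $1440 i \sqrt{3} \approx 2494.2 i$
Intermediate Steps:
$J = 3$ ($J = 7 - 4 = 3$)
$y{\left(W \right)} = \sqrt{2} \sqrt{W}$ ($y{\left(W \right)} = \sqrt{2 W} = \sqrt{2} \sqrt{W}$)
$E{\left(t \right)} = \left(-5 + t\right) \left(3 + t\right)$ ($E{\left(t \right)} = \left(t + 3\right) \left(t - 5\right) = \left(3 + t\right) \left(-5 + t\right) = \left(-5 + t\right) \left(3 + t\right)$)
$y{\left(-6 \right)} E{\left(7 \right)} 36 = \sqrt{2} \sqrt{-6} \left(-15 + 7^{2} - 14\right) 36 = \sqrt{2} i \sqrt{6} \left(-15 + 49 - 14\right) 36 = 2 i \sqrt{3} \cdot 20 \cdot 36 = 40 i \sqrt{3} \cdot 36 = 1440 i \sqrt{3}$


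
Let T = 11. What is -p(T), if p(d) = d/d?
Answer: -1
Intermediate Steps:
p(d) = 1
-p(T) = -1*1 = -1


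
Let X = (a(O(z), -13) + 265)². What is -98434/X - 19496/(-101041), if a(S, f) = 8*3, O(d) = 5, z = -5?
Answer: -8317544378/8439045361 ≈ -0.98560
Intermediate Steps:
a(S, f) = 24
X = 83521 (X = (24 + 265)² = 289² = 83521)
-98434/X - 19496/(-101041) = -98434/83521 - 19496/(-101041) = -98434*1/83521 - 19496*(-1/101041) = -98434/83521 + 19496/101041 = -8317544378/8439045361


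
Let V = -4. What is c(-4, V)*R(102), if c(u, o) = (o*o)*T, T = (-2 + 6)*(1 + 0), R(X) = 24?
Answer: 1536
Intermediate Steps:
T = 4 (T = 4*1 = 4)
c(u, o) = 4*o² (c(u, o) = (o*o)*4 = o²*4 = 4*o²)
c(-4, V)*R(102) = (4*(-4)²)*24 = (4*16)*24 = 64*24 = 1536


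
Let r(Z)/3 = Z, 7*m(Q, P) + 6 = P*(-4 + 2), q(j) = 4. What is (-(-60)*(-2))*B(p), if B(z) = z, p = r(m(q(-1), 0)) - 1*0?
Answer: 2160/7 ≈ 308.57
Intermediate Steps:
m(Q, P) = -6/7 - 2*P/7 (m(Q, P) = -6/7 + (P*(-4 + 2))/7 = -6/7 + (P*(-2))/7 = -6/7 + (-2*P)/7 = -6/7 - 2*P/7)
r(Z) = 3*Z
p = -18/7 (p = 3*(-6/7 - 2/7*0) - 1*0 = 3*(-6/7 + 0) + 0 = 3*(-6/7) + 0 = -18/7 + 0 = -18/7 ≈ -2.5714)
(-(-60)*(-2))*B(p) = -(-60)*(-2)*(-18/7) = -20*6*(-18/7) = -120*(-18/7) = 2160/7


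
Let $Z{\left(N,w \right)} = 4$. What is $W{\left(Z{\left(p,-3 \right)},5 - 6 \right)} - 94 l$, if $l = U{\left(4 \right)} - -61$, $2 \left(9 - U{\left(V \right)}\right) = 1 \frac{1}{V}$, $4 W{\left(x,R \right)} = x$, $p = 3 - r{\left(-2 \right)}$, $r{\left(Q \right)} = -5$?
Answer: $- \frac{26269}{4} \approx -6567.3$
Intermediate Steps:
$p = 8$ ($p = 3 - -5 = 3 + 5 = 8$)
$W{\left(x,R \right)} = \frac{x}{4}$
$U{\left(V \right)} = 9 - \frac{1}{2 V}$ ($U{\left(V \right)} = 9 - \frac{1 \frac{1}{V}}{2} = 9 - \frac{1}{2 V}$)
$l = \frac{559}{8}$ ($l = \left(9 - \frac{1}{2 \cdot 4}\right) - -61 = \left(9 - \frac{1}{8}\right) + 61 = \frac{71}{8} + 61 = \frac{559}{8} \approx 69.875$)
$W{\left(Z{\left(p,-3 \right)},5 - 6 \right)} - 94 l = \frac{1}{4} \cdot 4 - \frac{26273}{4} = 1 - \frac{26273}{4} = - \frac{26269}{4}$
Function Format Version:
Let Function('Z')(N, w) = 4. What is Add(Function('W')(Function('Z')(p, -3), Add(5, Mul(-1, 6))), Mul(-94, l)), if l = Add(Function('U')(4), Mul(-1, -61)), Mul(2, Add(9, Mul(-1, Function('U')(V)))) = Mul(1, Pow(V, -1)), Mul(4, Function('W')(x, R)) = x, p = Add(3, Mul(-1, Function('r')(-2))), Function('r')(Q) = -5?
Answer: Rational(-26269, 4) ≈ -6567.3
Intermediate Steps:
p = 8 (p = Add(3, Mul(-1, -5)) = Add(3, 5) = 8)
Function('W')(x, R) = Mul(Rational(1, 4), x)
Function('U')(V) = Add(9, Mul(Rational(-1, 2), Pow(V, -1))) (Function('U')(V) = Add(9, Mul(Rational(-1, 2), Mul(1, Pow(V, -1)))) = Add(9, Mul(Rational(-1, 2), Pow(V, -1))))
l = Rational(559, 8) (l = Add(Add(9, Mul(Rational(-1, 2), Pow(4, -1))), Mul(-1, -61)) = Add(Add(9, Mul(Rational(-1, 2), Rational(1, 4))), 61) = Add(Add(9, Rational(-1, 8)), 61) = Add(Rational(71, 8), 61) = Rational(559, 8) ≈ 69.875)
Add(Function('W')(Function('Z')(p, -3), Add(5, Mul(-1, 6))), Mul(-94, l)) = Add(Mul(Rational(1, 4), 4), Mul(-94, Rational(559, 8))) = Add(1, Rational(-26273, 4)) = Rational(-26269, 4)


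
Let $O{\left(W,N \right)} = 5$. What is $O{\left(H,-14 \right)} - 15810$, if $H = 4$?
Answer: $-15805$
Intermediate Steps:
$O{\left(H,-14 \right)} - 15810 = 5 - 15810 = -15805$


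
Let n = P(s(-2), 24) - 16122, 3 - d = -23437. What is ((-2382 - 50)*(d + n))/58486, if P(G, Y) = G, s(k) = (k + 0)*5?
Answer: -8886528/29243 ≈ -303.89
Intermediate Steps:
s(k) = 5*k (s(k) = k*5 = 5*k)
d = 23440 (d = 3 - 1*(-23437) = 3 + 23437 = 23440)
n = -16132 (n = 5*(-2) - 16122 = -10 - 16122 = -16132)
((-2382 - 50)*(d + n))/58486 = ((-2382 - 50)*(23440 - 16132))/58486 = -2432*7308*(1/58486) = -17773056*1/58486 = -8886528/29243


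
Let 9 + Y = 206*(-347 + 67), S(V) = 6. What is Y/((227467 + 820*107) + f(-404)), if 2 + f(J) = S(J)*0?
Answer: -57689/315205 ≈ -0.18302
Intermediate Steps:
Y = -57689 (Y = -9 + 206*(-347 + 67) = -9 + 206*(-280) = -9 - 57680 = -57689)
f(J) = -2 (f(J) = -2 + 6*0 = -2 + 0 = -2)
Y/((227467 + 820*107) + f(-404)) = -57689/((227467 + 820*107) - 2) = -57689/((227467 + 87740) - 2) = -57689/(315207 - 2) = -57689/315205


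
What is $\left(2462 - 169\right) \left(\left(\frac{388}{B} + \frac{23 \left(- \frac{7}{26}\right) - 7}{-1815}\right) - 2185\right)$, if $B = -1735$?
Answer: $- \frac{82049880083089}{16374930} \approx -5.0107 \cdot 10^{6}$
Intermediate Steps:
$\left(2462 - 169\right) \left(\left(\frac{388}{B} + \frac{23 \left(- \frac{7}{26}\right) - 7}{-1815}\right) - 2185\right) = \left(2462 - 169\right) \left(\left(\frac{388}{-1735} + \frac{23 \left(- \frac{7}{26}\right) - 7}{-1815}\right) - 2185\right) = 2293 \left(\left(388 \left(- \frac{1}{1735}\right) + \left(23 \left(\left(-7\right) \frac{1}{26}\right) - 7\right) \left(- \frac{1}{1815}\right)\right) - 2185\right) = 2293 \left(\left(- \frac{388}{1735} + \left(23 \left(- \frac{7}{26}\right) - 7\right) \left(- \frac{1}{1815}\right)\right) - 2185\right) = 2293 \left(\left(- \frac{388}{1735} + \left(- \frac{161}{26} - 7\right) \left(- \frac{1}{1815}\right)\right) - 2185\right) = 2293 \left(\left(- \frac{388}{1735} - - \frac{343}{47190}\right) - 2185\right) = 2293 \left(\left(- \frac{388}{1735} + \frac{343}{47190}\right) - 2185\right) = 2293 \left(- \frac{3542923}{16374930} - 2185\right) = 2293 \left(- \frac{35782764973}{16374930}\right) = - \frac{82049880083089}{16374930}$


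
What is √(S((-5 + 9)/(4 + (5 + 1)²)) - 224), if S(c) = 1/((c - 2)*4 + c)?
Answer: 41*I*√30/15 ≈ 14.971*I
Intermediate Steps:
S(c) = 1/(-8 + 5*c) (S(c) = 1/((-2 + c)*4 + c) = 1/((-8 + 4*c) + c) = 1/(-8 + 5*c))
√(S((-5 + 9)/(4 + (5 + 1)²)) - 224) = √(1/(-8 + 5*((-5 + 9)/(4 + (5 + 1)²))) - 224) = √(1/(-8 + 5*(4/(4 + 6²))) - 224) = √(1/(-8 + 5*(4/(4 + 36))) - 224) = √(1/(-8 + 5*(4/40)) - 224) = √(1/(-8 + 5*(4*(1/40))) - 224) = √(1/(-8 + 5*(⅒)) - 224) = √(1/(-8 + ½) - 224) = √(1/(-15/2) - 224) = √(-2/15 - 224) = √(-3362/15) = 41*I*√30/15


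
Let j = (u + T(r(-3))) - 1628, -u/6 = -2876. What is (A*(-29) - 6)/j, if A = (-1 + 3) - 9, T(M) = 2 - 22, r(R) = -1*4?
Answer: 197/15608 ≈ 0.012622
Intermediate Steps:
r(R) = -4
T(M) = -20
u = 17256 (u = -6*(-2876) = 17256)
A = -7 (A = 2 - 9 = -7)
j = 15608 (j = (17256 - 20) - 1628 = 17236 - 1628 = 15608)
(A*(-29) - 6)/j = (-7*(-29) - 6)/15608 = (203 - 6)*(1/15608) = 197*(1/15608) = 197/15608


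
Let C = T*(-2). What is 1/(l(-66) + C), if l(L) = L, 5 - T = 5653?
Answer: 1/11230 ≈ 8.9047e-5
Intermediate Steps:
T = -5648 (T = 5 - 1*5653 = 5 - 5653 = -5648)
C = 11296 (C = -5648*(-2) = 11296)
1/(l(-66) + C) = 1/(-66 + 11296) = 1/11230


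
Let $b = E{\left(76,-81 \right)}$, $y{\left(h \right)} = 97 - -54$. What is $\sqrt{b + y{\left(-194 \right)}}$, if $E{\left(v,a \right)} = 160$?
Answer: $\sqrt{311} \approx 17.635$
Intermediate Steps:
$y{\left(h \right)} = 151$ ($y{\left(h \right)} = 97 + 54 = 151$)
$b = 160$
$\sqrt{b + y{\left(-194 \right)}} = \sqrt{160 + 151} = \sqrt{311}$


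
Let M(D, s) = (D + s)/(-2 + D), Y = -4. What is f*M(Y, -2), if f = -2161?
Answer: -2161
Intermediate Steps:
M(D, s) = (D + s)/(-2 + D)
f*M(Y, -2) = -2161*(-4 - 2)/(-2 - 4) = -2161*(-6)/(-6) = -(-2161)*(-6)/6 = -2161*1 = -2161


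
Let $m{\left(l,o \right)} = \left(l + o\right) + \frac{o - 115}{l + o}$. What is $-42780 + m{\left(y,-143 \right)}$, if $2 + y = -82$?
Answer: $- \frac{9762331}{227} \approx -43006.0$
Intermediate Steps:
$y = -84$ ($y = -2 - 82 = -84$)
$m{\left(l,o \right)} = l + o + \frac{-115 + o}{l + o}$ ($m{\left(l,o \right)} = \left(l + o\right) + \frac{-115 + o}{l + o} = l + o + \frac{-115 + o}{l + o}$)
$-42780 + m{\left(y,-143 \right)} = -42780 + \frac{-115 - 143 + \left(-84\right)^{2} + \left(-143\right)^{2} + 2 \left(-84\right) \left(-143\right)}{-84 - 143} = -42780 + \frac{-115 - 143 + 7056 + 20449 + 24024}{-227} = -42780 - \frac{51271}{227} = - \frac{9762331}{227}$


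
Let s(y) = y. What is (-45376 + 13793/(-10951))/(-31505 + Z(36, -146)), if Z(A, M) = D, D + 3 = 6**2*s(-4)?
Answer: 496926369/346621052 ≈ 1.4336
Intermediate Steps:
D = -147 (D = -3 + 6**2*(-4) = -3 + 36*(-4) = -3 - 144 = -147)
Z(A, M) = -147
(-45376 + 13793/(-10951))/(-31505 + Z(36, -146)) = (-45376 + 13793/(-10951))/(-31505 - 147) = (-45376 + 13793*(-1/10951))/(-31652) = (-45376 - 13793/10951)*(-1/31652) = -496926369/10951*(-1/31652) = 496926369/346621052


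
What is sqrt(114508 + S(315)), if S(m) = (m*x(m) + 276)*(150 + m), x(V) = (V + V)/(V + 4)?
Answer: sqrt(54149536078)/319 ≈ 729.47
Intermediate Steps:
x(V) = 2*V/(4 + V) (x(V) = (2*V)/(4 + V) = 2*V/(4 + V))
S(m) = (150 + m)*(276 + 2*m**2/(4 + m)) (S(m) = (m*(2*m/(4 + m)) + 276)*(150 + m) = (2*m**2/(4 + m) + 276)*(150 + m) = (276 + 2*m**2/(4 + m))*(150 + m) = (150 + m)*(276 + 2*m**2/(4 + m)))
sqrt(114508 + S(315)) = sqrt(114508 + 2*(82800 + 315**3 + 288*315**2 + 21252*315)/(4 + 315)) = sqrt(114508 + 2*(82800 + 31255875 + 288*99225 + 6694380)/319) = sqrt(114508 + 2*(1/319)*(82800 + 31255875 + 28576800 + 6694380)) = sqrt(114508 + 2*(1/319)*66609855) = sqrt(114508 + 133219710/319) = sqrt(169747762/319) = sqrt(54149536078)/319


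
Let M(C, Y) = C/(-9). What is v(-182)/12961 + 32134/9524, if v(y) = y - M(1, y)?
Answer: 1866404089/555482538 ≈ 3.3600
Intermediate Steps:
M(C, Y) = -C/9 (M(C, Y) = C*(-⅑) = -C/9)
v(y) = ⅑ + y (v(y) = y - (-1)/9 = y - 1*(-⅑) = y + ⅑ = ⅑ + y)
v(-182)/12961 + 32134/9524 = (⅑ - 182)/12961 + 32134/9524 = -1637/9*1/12961 + 32134*(1/9524) = -1637/116649 + 16067/4762 = 1866404089/555482538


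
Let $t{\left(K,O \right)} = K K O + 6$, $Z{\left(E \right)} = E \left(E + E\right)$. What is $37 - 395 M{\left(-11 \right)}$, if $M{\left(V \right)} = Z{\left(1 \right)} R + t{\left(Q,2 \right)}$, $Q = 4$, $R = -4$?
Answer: $-11813$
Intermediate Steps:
$Z{\left(E \right)} = 2 E^{2}$ ($Z{\left(E \right)} = E 2 E = 2 E^{2}$)
$t{\left(K,O \right)} = 6 + O K^{2}$ ($t{\left(K,O \right)} = K^{2} O + 6 = O K^{2} + 6 = 6 + O K^{2}$)
$M{\left(V \right)} = 30$ ($M{\left(V \right)} = 2 \cdot 1^{2} \left(-4\right) + \left(6 + 2 \cdot 4^{2}\right) = 2 \cdot 1 \left(-4\right) + \left(6 + 2 \cdot 16\right) = 2 \left(-4\right) + \left(6 + 32\right) = -8 + 38 = 30$)
$37 - 395 M{\left(-11 \right)} = 37 - 11850 = -11813$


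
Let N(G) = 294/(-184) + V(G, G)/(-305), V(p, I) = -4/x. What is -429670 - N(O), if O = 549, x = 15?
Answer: -180847430843/420900 ≈ -4.2967e+5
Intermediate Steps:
V(p, I) = -4/15
N(G) = -672157/420900 (N(G) = 294/(-184) - 4/15/(-305) = 294*(-1/184) - 4/15*(-1/305) = -147/92 + 4/4575 = -672157/420900)
-429670 - N(O) = -429670 - 1*(-672157/420900) = -429670 + 672157/420900 = -180847430843/420900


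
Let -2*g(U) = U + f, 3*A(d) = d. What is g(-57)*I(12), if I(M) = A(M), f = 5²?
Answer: 64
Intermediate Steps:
f = 25
A(d) = d/3
I(M) = M/3
g(U) = -25/2 - U/2 (g(U) = -(U + 25)/2 = -(25 + U)/2 = -25/2 - U/2)
g(-57)*I(12) = (-25/2 - ½*(-57))*((⅓)*12) = (-25/2 + 57/2)*4 = 16*4 = 64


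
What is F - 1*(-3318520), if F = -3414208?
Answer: -95688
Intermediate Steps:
F - 1*(-3318520) = -3414208 - 1*(-3318520) = -3414208 + 3318520 = -95688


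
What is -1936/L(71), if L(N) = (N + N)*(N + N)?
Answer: -484/5041 ≈ -0.096013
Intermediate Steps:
L(N) = 4*N² (L(N) = (2*N)*(2*N) = 4*N²)
-1936/L(71) = -1936/(4*71²) = -1936/(4*5041) = -1936/20164 = -1936*1/20164 = -484/5041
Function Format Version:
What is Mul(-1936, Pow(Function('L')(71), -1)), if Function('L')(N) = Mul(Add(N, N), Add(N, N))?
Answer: Rational(-484, 5041) ≈ -0.096013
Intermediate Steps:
Function('L')(N) = Mul(4, Pow(N, 2)) (Function('L')(N) = Mul(Mul(2, N), Mul(2, N)) = Mul(4, Pow(N, 2)))
Mul(-1936, Pow(Function('L')(71), -1)) = Mul(-1936, Pow(Mul(4, Pow(71, 2)), -1)) = Mul(-1936, Pow(Mul(4, 5041), -1)) = Mul(-1936, Pow(20164, -1)) = Mul(-1936, Rational(1, 20164)) = Rational(-484, 5041)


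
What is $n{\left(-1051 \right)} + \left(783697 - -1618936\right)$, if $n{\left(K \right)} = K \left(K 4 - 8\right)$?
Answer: $6829445$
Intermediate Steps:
$n{\left(K \right)} = K \left(-8 + 4 K\right)$ ($n{\left(K \right)} = K \left(4 K - 8\right) = K \left(-8 + 4 K\right)$)
$n{\left(-1051 \right)} + \left(783697 - -1618936\right) = 4 \left(-1051\right) \left(-2 - 1051\right) + \left(783697 - -1618936\right) = 4 \left(-1051\right) \left(-1053\right) + \left(783697 + 1618936\right) = 4426812 + 2402633 = 6829445$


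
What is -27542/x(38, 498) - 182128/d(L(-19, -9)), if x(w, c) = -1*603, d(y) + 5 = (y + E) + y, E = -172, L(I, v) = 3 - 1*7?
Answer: 114918454/111555 ≈ 1030.2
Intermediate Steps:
L(I, v) = -4 (L(I, v) = 3 - 7 = -4)
d(y) = -177 + 2*y (d(y) = -5 + ((y - 172) + y) = -5 + ((-172 + y) + y) = -5 + (-172 + 2*y) = -177 + 2*y)
x(w, c) = -603
-27542/x(38, 498) - 182128/d(L(-19, -9)) = -27542/(-603) - 182128/(-177 + 2*(-4)) = -27542*(-1/603) - 182128/(-177 - 8) = 27542/603 - 182128/(-185) = 27542/603 - 182128*(-1/185) = 27542/603 + 182128/185 = 114918454/111555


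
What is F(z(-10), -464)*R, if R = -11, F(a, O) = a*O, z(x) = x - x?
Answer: 0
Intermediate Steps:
z(x) = 0
F(a, O) = O*a
F(z(-10), -464)*R = -464*0*(-11) = 0*(-11) = 0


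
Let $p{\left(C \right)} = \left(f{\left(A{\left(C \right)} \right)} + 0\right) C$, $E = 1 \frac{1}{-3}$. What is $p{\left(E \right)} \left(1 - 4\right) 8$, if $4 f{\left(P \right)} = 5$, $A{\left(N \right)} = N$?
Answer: $10$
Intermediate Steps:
$f{\left(P \right)} = \frac{5}{4}$ ($f{\left(P \right)} = \frac{1}{4} \cdot 5 = \frac{5}{4}$)
$E = - \frac{1}{3}$ ($E = 1 \left(- \frac{1}{3}\right) = - \frac{1}{3} \approx -0.33333$)
$p{\left(C \right)} = \frac{5 C}{4}$ ($p{\left(C \right)} = \left(\frac{5}{4} + 0\right) C = \frac{5 C}{4}$)
$p{\left(E \right)} \left(1 - 4\right) 8 = \frac{5}{4} \left(- \frac{1}{3}\right) \left(1 - 4\right) 8 = - \frac{5 \left(\left(-3\right) 8\right)}{12} = \left(- \frac{5}{12}\right) \left(-24\right) = 10$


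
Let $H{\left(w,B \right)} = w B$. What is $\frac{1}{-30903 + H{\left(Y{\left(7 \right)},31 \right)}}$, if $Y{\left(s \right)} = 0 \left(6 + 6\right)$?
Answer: $- \frac{1}{30903} \approx -3.2359 \cdot 10^{-5}$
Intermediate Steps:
$Y{\left(s \right)} = 0$ ($Y{\left(s \right)} = 0 \cdot 12 = 0$)
$H{\left(w,B \right)} = B w$
$\frac{1}{-30903 + H{\left(Y{\left(7 \right)},31 \right)}} = \frac{1}{-30903 + 31 \cdot 0} = \frac{1}{-30903 + 0} = \frac{1}{-30903} = - \frac{1}{30903}$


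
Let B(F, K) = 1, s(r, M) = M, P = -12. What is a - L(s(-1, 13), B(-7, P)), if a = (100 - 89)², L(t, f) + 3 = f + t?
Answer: 110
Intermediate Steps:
L(t, f) = -3 + f + t (L(t, f) = -3 + (f + t) = -3 + f + t)
a = 121 (a = 11² = 121)
a - L(s(-1, 13), B(-7, P)) = 121 - (-3 + 1 + 13) = 121 - 1*11 = 121 - 11 = 110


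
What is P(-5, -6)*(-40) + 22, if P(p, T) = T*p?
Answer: -1178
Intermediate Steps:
P(-5, -6)*(-40) + 22 = -6*(-5)*(-40) + 22 = 30*(-40) + 22 = -1200 + 22 = -1178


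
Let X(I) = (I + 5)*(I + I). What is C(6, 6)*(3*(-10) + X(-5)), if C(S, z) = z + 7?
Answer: -390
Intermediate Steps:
C(S, z) = 7 + z
X(I) = 2*I*(5 + I) (X(I) = (5 + I)*(2*I) = 2*I*(5 + I))
C(6, 6)*(3*(-10) + X(-5)) = (7 + 6)*(3*(-10) + 2*(-5)*(5 - 5)) = 13*(-30 + 2*(-5)*0) = 13*(-30 + 0) = 13*(-30) = -390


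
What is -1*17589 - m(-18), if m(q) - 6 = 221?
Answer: -17816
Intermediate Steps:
m(q) = 227 (m(q) = 6 + 221 = 227)
-1*17589 - m(-18) = -1*17589 - 1*227 = -17589 - 227 = -17816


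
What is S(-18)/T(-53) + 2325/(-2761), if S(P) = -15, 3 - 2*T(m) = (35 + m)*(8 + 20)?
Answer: -420535/466609 ≈ -0.90126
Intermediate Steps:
T(m) = -977/2 - 14*m (T(m) = 3/2 - (35 + m)*(8 + 20)/2 = 3/2 - (35 + m)*28/2 = 3/2 - (980 + 28*m)/2 = 3/2 + (-490 - 14*m) = -977/2 - 14*m)
S(-18)/T(-53) + 2325/(-2761) = -15/(-977/2 - 14*(-53)) + 2325/(-2761) = -15/(-977/2 + 742) + 2325*(-1/2761) = -15/507/2 - 2325/2761 = -15*2/507 - 2325/2761 = -10/169 - 2325/2761 = -420535/466609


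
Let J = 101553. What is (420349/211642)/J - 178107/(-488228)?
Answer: 46685824499297/127968607674804 ≈ 0.36482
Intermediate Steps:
(420349/211642)/J - 178107/(-488228) = (420349/211642)/101553 - 178107/(-488228) = (420349*(1/211642))*(1/101553) - 178107*(-1/488228) = (420349/211642)*(1/101553) + 178107/488228 = 420349/21492880026 + 178107/488228 = 46685824499297/127968607674804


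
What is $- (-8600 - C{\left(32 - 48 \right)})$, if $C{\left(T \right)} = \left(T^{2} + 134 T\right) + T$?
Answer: $6696$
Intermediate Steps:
$C{\left(T \right)} = T^{2} + 135 T$
$- (-8600 - C{\left(32 - 48 \right)}) = - (-8600 - \left(32 - 48\right) \left(135 + \left(32 - 48\right)\right)) = - (-8600 - - 16 \left(135 - 16\right)) = - (-8600 - \left(-16\right) 119) = - (-8600 - -1904) = - (-8600 + 1904) = \left(-1\right) \left(-6696\right) = 6696$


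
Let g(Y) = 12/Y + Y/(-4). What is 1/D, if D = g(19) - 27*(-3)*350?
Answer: 76/2154287 ≈ 3.5278e-5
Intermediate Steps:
g(Y) = 12/Y - Y/4 (g(Y) = 12/Y + Y*(-1/4) = 12/Y - Y/4)
D = 2154287/76 (D = (12/19 - 1/4*19) - 27*(-3)*350 = (12*(1/19) - 19/4) + 81*350 = (12/19 - 19/4) + 28350 = -313/76 + 28350 = 2154287/76 ≈ 28346.)
1/D = 1/(2154287/76) = 76/2154287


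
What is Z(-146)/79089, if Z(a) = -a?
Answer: 146/79089 ≈ 0.0018460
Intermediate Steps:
Z(-146)/79089 = -1*(-146)/79089 = 146*(1/79089) = 146/79089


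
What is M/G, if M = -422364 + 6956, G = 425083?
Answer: -415408/425083 ≈ -0.97724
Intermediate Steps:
M = -415408
M/G = -415408/425083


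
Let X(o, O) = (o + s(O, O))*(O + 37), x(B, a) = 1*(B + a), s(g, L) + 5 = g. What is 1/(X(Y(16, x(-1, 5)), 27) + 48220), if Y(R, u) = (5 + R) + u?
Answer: 1/51228 ≈ 1.9521e-5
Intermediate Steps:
s(g, L) = -5 + g
x(B, a) = B + a
Y(R, u) = 5 + R + u
X(o, O) = (37 + O)*(-5 + O + o) (X(o, O) = (o + (-5 + O))*(O + 37) = (-5 + O + o)*(37 + O) = (37 + O)*(-5 + O + o))
1/(X(Y(16, x(-1, 5)), 27) + 48220) = 1/((-185 + 27² + 32*27 + 37*(5 + 16 + (-1 + 5)) + 27*(5 + 16 + (-1 + 5))) + 48220) = 1/((-185 + 729 + 864 + 37*(5 + 16 + 4) + 27*(5 + 16 + 4)) + 48220) = 1/((-185 + 729 + 864 + 37*25 + 27*25) + 48220) = 1/((-185 + 729 + 864 + 925 + 675) + 48220) = 1/(3008 + 48220) = 1/51228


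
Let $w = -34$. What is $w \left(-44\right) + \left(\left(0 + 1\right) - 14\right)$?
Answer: $1483$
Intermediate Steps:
$w \left(-44\right) + \left(\left(0 + 1\right) - 14\right) = \left(-34\right) \left(-44\right) + \left(\left(0 + 1\right) - 14\right) = 1496 + \left(1 - 14\right) = 1496 - 13 = 1483$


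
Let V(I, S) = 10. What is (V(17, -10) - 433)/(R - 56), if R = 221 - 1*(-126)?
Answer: -141/97 ≈ -1.4536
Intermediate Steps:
R = 347 (R = 221 + 126 = 347)
(V(17, -10) - 433)/(R - 56) = (10 - 433)/(347 - 56) = -423/291 = -423*1/291 = -141/97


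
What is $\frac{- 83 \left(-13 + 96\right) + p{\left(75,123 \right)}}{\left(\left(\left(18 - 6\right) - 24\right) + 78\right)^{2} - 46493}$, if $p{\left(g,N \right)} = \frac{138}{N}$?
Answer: $\frac{282403}{1727617} \approx 0.16346$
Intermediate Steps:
$\frac{- 83 \left(-13 + 96\right) + p{\left(75,123 \right)}}{\left(\left(\left(18 - 6\right) - 24\right) + 78\right)^{2} - 46493} = \frac{- 83 \left(-13 + 96\right) + \frac{138}{123}}{\left(\left(\left(18 - 6\right) - 24\right) + 78\right)^{2} - 46493} = \frac{\left(-83\right) 83 + 138 \cdot \frac{1}{123}}{\left(\left(12 - 24\right) + 78\right)^{2} - 46493} = \frac{-6889 + \frac{46}{41}}{\left(-12 + 78\right)^{2} - 46493} = - \frac{282403}{41 \left(66^{2} - 46493\right)} = - \frac{282403}{41 \left(4356 - 46493\right)} = - \frac{282403}{41 \left(-42137\right)} = \left(- \frac{282403}{41}\right) \left(- \frac{1}{42137}\right) = \frac{282403}{1727617}$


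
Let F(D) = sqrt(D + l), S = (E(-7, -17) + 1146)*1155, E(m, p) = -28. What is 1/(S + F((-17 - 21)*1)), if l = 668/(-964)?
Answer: 62240178/80370119451485 - I*sqrt(89893)/80370119451485 ≈ 7.7442e-7 - 3.7305e-12*I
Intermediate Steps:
l = -167/241 (l = 668*(-1/964) = -167/241 ≈ -0.69295)
S = 1291290 (S = (-28 + 1146)*1155 = 1118*1155 = 1291290)
F(D) = sqrt(-167/241 + D) (F(D) = sqrt(D - 167/241) = sqrt(-167/241 + D))
1/(S + F((-17 - 21)*1)) = 1/(1291290 + sqrt(-40247 + 58081*((-17 - 21)*1))/241) = 1/(1291290 + sqrt(-40247 + 58081*(-38*1))/241) = 1/(1291290 + sqrt(-40247 + 58081*(-38))/241) = 1/(1291290 + sqrt(-40247 - 2207078)/241) = 1/(1291290 + sqrt(-2247325)/241) = 1/(1291290 + (5*I*sqrt(89893))/241) = 1/(1291290 + 5*I*sqrt(89893)/241)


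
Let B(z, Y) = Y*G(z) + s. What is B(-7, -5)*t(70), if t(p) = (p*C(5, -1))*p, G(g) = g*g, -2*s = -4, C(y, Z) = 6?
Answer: -7144200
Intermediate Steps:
s = 2 (s = -½*(-4) = 2)
G(g) = g²
t(p) = 6*p² (t(p) = (p*6)*p = (6*p)*p = 6*p²)
B(z, Y) = 2 + Y*z² (B(z, Y) = Y*z² + 2 = 2 + Y*z²)
B(-7, -5)*t(70) = (2 - 5*(-7)²)*(6*70²) = (2 - 5*49)*(6*4900) = (2 - 245)*29400 = -243*29400 = -7144200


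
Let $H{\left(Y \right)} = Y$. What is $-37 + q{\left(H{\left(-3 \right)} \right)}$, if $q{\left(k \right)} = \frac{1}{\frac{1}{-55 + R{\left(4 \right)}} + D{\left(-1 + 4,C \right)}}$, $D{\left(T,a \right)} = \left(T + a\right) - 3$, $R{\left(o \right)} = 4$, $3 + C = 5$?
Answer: $- \frac{3686}{101} \approx -36.495$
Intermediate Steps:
$C = 2$ ($C = -3 + 5 = 2$)
$D{\left(T,a \right)} = -3 + T + a$
$q{\left(k \right)} = \frac{51}{101}$ ($q{\left(k \right)} = \frac{1}{\frac{1}{-55 + 4} + \left(-3 + \left(-1 + 4\right) + 2\right)} = \frac{1}{\frac{1}{-51} + \left(-3 + 3 + 2\right)} = \frac{1}{- \frac{1}{51} + 2} = \frac{1}{\frac{101}{51}} = \frac{51}{101}$)
$-37 + q{\left(H{\left(-3 \right)} \right)} = -37 + \frac{51}{101} = - \frac{3686}{101}$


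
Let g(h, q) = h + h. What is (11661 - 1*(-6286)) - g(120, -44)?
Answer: 17707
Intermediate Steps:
g(h, q) = 2*h
(11661 - 1*(-6286)) - g(120, -44) = (11661 - 1*(-6286)) - 2*120 = (11661 + 6286) - 1*240 = 17947 - 240 = 17707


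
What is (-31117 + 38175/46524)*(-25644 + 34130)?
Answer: -2047458423773/7754 ≈ -2.6405e+8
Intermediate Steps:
(-31117 + 38175/46524)*(-25644 + 34130) = (-31117 + 38175*(1/46524))*8486 = (-31117 + 12725/15508)*8486 = -482549711/15508*8486 = -2047458423773/7754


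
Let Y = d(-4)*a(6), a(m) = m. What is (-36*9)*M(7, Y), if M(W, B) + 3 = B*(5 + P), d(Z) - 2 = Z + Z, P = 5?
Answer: 117612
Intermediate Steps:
d(Z) = 2 + 2*Z (d(Z) = 2 + (Z + Z) = 2 + 2*Z)
Y = -36 (Y = (2 + 2*(-4))*6 = (2 - 8)*6 = -6*6 = -36)
M(W, B) = -3 + 10*B (M(W, B) = -3 + B*(5 + 5) = -3 + B*10 = -3 + 10*B)
(-36*9)*M(7, Y) = (-36*9)*(-3 + 10*(-36)) = -324*(-3 - 360) = -324*(-363) = 117612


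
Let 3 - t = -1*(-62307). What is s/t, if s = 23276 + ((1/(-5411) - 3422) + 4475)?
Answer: -21940703/56187824 ≈ -0.39049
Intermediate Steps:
s = 131644218/5411 (s = 23276 + ((-1/5411 - 3422) + 4475) = 23276 + (-18516443/5411 + 4475) = 23276 + 5697782/5411 = 131644218/5411 ≈ 24329.)
t = -62304 (t = 3 - (-1)*(-62307) = 3 - 1*62307 = 3 - 62307 = -62304)
s/t = (131644218/5411)/(-62304) = (131644218/5411)*(-1/62304) = -21940703/56187824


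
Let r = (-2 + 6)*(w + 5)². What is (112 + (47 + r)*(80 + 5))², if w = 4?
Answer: 1001532609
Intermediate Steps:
r = 324 (r = (-2 + 6)*(4 + 5)² = 4*9² = 4*81 = 324)
(112 + (47 + r)*(80 + 5))² = (112 + (47 + 324)*(80 + 5))² = (112 + 371*85)² = (112 + 31535)² = 31647² = 1001532609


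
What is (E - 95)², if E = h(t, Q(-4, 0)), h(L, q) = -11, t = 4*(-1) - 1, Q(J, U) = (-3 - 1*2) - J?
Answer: 11236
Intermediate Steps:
Q(J, U) = -5 - J (Q(J, U) = (-3 - 2) - J = -5 - J)
t = -5 (t = -4 - 1 = -5)
E = -11
(E - 95)² = (-11 - 95)² = (-106)² = 11236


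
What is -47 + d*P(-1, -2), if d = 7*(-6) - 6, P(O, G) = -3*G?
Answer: -335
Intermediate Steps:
d = -48 (d = -42 - 6 = -48)
-47 + d*P(-1, -2) = -47 - (-144)*(-2) = -47 - 48*6 = -47 - 288 = -335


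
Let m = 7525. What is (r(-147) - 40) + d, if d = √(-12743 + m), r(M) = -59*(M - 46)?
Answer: 11347 + I*√5218 ≈ 11347.0 + 72.236*I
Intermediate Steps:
r(M) = 2714 - 59*M (r(M) = -59*(-46 + M) = 2714 - 59*M)
d = I*√5218 (d = √(-12743 + 7525) = √(-5218) = I*√5218 ≈ 72.236*I)
(r(-147) - 40) + d = ((2714 - 59*(-147)) - 40) + I*√5218 = ((2714 + 8673) - 40) + I*√5218 = (11387 - 40) + I*√5218 = 11347 + I*√5218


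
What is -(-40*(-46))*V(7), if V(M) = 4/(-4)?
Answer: 1840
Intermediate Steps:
V(M) = -1 (V(M) = 4*(-¼) = -1)
-(-40*(-46))*V(7) = -(-40*(-46))*(-1) = -1840*(-1) = -1*(-1840) = 1840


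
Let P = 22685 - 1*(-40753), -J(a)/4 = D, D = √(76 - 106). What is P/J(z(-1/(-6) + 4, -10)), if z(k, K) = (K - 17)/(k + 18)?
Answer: 10573*I*√30/20 ≈ 2895.5*I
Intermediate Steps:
D = I*√30 (D = √(-30) = I*√30 ≈ 5.4772*I)
z(k, K) = (-17 + K)/(18 + k)
J(a) = -4*I*√30
P = 63438 (P = 22685 + 40753 = 63438)
P/J(z(-1/(-6) + 4, -10)) = 63438/((-4*I*√30)) = 63438*(I*√30/120) = 10573*I*√30/20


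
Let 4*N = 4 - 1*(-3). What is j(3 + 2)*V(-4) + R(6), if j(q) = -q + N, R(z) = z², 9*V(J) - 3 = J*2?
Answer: 1361/36 ≈ 37.806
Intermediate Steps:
N = 7/4 (N = (4 - 1*(-3))/4 = (4 + 3)/4 = (¼)*7 = 7/4 ≈ 1.7500)
V(J) = ⅓ + 2*J/9 (V(J) = ⅓ + (J*2)/9 = ⅓ + (2*J)/9 = ⅓ + 2*J/9)
j(q) = 7/4 - q (j(q) = -q + 7/4 = 7/4 - q)
j(3 + 2)*V(-4) + R(6) = (7/4 - (3 + 2))*(⅓ + (2/9)*(-4)) + 6² = (7/4 - 1*5)*(⅓ - 8/9) + 36 = (7/4 - 5)*(-5/9) + 36 = -13/4*(-5/9) + 36 = 65/36 + 36 = 1361/36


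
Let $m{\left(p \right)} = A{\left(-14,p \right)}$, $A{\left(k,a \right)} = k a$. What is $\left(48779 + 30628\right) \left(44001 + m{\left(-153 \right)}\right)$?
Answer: $3664077201$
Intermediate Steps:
$A{\left(k,a \right)} = a k$
$m{\left(p \right)} = - 14 p$ ($m{\left(p \right)} = p \left(-14\right) = - 14 p$)
$\left(48779 + 30628\right) \left(44001 + m{\left(-153 \right)}\right) = \left(48779 + 30628\right) \left(44001 - -2142\right) = 79407 \left(44001 + 2142\right) = 79407 \cdot 46143 = 3664077201$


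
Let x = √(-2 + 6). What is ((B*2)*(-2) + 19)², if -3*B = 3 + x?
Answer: 5929/9 ≈ 658.78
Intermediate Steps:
x = 2 (x = √4 = 2)
B = -5/3 (B = -(3 + 2)/3 = -⅓*5 = -5/3 ≈ -1.6667)
((B*2)*(-2) + 19)² = (-5/3*2*(-2) + 19)² = (-10/3*(-2) + 19)² = (20/3 + 19)² = (77/3)² = 5929/9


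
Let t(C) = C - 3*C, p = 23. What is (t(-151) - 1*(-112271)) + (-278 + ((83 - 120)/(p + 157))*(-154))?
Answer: 10109399/90 ≈ 1.1233e+5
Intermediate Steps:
t(C) = -2*C
(t(-151) - 1*(-112271)) + (-278 + ((83 - 120)/(p + 157))*(-154)) = (-2*(-151) - 1*(-112271)) + (-278 + ((83 - 120)/(23 + 157))*(-154)) = (302 + 112271) + (-278 - 37/180*(-154)) = 112573 + (-278 - 37*1/180*(-154)) = 112573 + (-278 - 37/180*(-154)) = 112573 + (-278 + 2849/90) = 112573 - 22171/90 = 10109399/90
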